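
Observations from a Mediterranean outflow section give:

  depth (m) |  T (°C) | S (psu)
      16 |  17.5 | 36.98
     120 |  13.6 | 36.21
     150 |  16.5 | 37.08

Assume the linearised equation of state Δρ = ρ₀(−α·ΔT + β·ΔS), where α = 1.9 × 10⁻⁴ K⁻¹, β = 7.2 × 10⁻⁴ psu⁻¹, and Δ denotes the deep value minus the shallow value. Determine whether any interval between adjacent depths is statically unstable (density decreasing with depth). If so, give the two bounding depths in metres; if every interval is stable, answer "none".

none

Evaluate Δρ/ρ₀ = −αΔT + βΔS across each adjacent pair:
  16–120 m: −αΔT+βΔS = −(1.9 × 10⁻⁴)(-3.9)+(7.2 × 10⁻⁴)(-0.77) = 1.9 × 10⁻⁴ → stable
  120–150 m: −αΔT+βΔS = −(1.9 × 10⁻⁴)(+2.9)+(7.2 × 10⁻⁴)(+0.87) = 7.5 × 10⁻⁵ → stable
Every interval has Δρ > 0: the column is stably stratified throughout.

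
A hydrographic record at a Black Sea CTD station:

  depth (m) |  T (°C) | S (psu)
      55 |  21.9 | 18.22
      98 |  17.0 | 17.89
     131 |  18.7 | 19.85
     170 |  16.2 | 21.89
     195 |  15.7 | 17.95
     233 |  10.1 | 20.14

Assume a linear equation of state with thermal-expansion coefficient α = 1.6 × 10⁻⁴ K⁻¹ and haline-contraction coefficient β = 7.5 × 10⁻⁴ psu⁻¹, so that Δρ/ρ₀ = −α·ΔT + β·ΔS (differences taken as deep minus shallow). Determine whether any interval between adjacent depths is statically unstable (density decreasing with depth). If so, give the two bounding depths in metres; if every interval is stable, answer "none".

170–195 m

Evaluate Δρ/ρ₀ = −αΔT + βΔS across each adjacent pair:
  55–98 m: −αΔT+βΔS = −(1.6 × 10⁻⁴)(-4.9)+(7.5 × 10⁻⁴)(-0.33) = 5.4 × 10⁻⁴ → stable
  98–131 m: −αΔT+βΔS = −(1.6 × 10⁻⁴)(+1.7)+(7.5 × 10⁻⁴)(+1.96) = 1.2 × 10⁻³ → stable
  131–170 m: −αΔT+βΔS = −(1.6 × 10⁻⁴)(-2.5)+(7.5 × 10⁻⁴)(+2.04) = 1.9 × 10⁻³ → stable
  170–195 m: −αΔT+βΔS = −(1.6 × 10⁻⁴)(-0.5)+(7.5 × 10⁻⁴)(-3.94) = -2.9 × 10⁻³ → UNSTABLE
  195–233 m: −αΔT+βΔS = −(1.6 × 10⁻⁴)(-5.6)+(7.5 × 10⁻⁴)(+2.19) = 2.5 × 10⁻³ → stable
The 170–195 m interval has Δρ < 0: lighter water underlies denser water.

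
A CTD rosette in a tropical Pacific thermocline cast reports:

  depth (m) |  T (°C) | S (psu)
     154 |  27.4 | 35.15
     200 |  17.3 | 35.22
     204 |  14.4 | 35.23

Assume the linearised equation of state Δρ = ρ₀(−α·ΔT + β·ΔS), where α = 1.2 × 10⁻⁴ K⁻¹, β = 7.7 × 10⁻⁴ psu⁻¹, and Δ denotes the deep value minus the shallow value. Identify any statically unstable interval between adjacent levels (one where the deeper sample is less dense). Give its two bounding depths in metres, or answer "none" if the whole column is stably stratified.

none

Evaluate Δρ/ρ₀ = −αΔT + βΔS across each adjacent pair:
  154–200 m: −αΔT+βΔS = −(1.2 × 10⁻⁴)(-10.1)+(7.7 × 10⁻⁴)(+0.07) = 1.3 × 10⁻³ → stable
  200–204 m: −αΔT+βΔS = −(1.2 × 10⁻⁴)(-2.9)+(7.7 × 10⁻⁴)(+0.01) = 3.6 × 10⁻⁴ → stable
Every interval has Δρ > 0: the column is stably stratified throughout.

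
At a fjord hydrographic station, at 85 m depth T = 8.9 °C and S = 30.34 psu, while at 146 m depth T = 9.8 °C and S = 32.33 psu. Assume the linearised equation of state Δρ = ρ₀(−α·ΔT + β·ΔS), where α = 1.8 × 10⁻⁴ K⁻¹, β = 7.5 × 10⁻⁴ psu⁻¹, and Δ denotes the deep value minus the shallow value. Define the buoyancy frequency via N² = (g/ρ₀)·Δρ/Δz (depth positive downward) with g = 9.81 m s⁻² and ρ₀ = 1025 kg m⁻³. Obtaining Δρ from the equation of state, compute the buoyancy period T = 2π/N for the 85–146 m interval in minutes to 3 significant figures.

ΔT = +0.9 K, ΔS = +1.99 psu (deep − shallow).
Δρ/ρ₀ = −αΔT + βΔS = -1.62 × 10⁻⁴ + 1.4925 × 10⁻³ = 1.3305 × 10⁻³, so Δρ ≈ 1.364 kg m⁻³.
N² = (g/ρ₀)·Δρ/Δz = g·(Δρ/ρ₀)/Δz = 9.81 × 1.3305 × 10⁻³ / 61 = 2.1397 × 10⁻⁴ s⁻².
N = √(2.1397 × 10⁻⁴) = 0.014628 rad s⁻¹ → T = 2π/N = 429.53 s = 7.1588 min ≈ 7.16 min.

7.16 min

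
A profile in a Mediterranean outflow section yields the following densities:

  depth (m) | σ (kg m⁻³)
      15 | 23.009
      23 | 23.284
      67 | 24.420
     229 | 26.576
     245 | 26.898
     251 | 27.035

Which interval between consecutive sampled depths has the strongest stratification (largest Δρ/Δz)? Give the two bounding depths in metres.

Compute the density gradient over each adjacent pair:
  15–23 m: Δρ/Δz = 0.275/8 = 0.034 kg m⁻⁴
  23–67 m: Δρ/Δz = 1.136/44 = 0.026 kg m⁻⁴
  67–229 m: Δρ/Δz = 2.156/162 = 0.013 kg m⁻⁴
  229–245 m: Δρ/Δz = 0.322/16 = 0.020 kg m⁻⁴
  245–251 m: Δρ/Δz = 0.137/6 = 0.023 kg m⁻⁴
The largest gradient is in the 15–23 m interval — the pycnocline.

15–23 m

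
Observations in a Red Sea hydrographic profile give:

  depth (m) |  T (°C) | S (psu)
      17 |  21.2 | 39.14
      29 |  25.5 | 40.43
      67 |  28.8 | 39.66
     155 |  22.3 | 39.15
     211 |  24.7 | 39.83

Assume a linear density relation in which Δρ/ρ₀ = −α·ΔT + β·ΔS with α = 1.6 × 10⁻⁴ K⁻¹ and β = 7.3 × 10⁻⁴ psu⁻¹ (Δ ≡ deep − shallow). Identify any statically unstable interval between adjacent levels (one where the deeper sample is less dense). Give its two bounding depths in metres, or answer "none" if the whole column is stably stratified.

29–67 m

Evaluate Δρ/ρ₀ = −αΔT + βΔS across each adjacent pair:
  17–29 m: −αΔT+βΔS = −(1.6 × 10⁻⁴)(+4.3)+(7.3 × 10⁻⁴)(+1.29) = 2.5 × 10⁻⁴ → stable
  29–67 m: −αΔT+βΔS = −(1.6 × 10⁻⁴)(+3.3)+(7.3 × 10⁻⁴)(-0.77) = -1.1 × 10⁻³ → UNSTABLE
  67–155 m: −αΔT+βΔS = −(1.6 × 10⁻⁴)(-6.5)+(7.3 × 10⁻⁴)(-0.51) = 6.7 × 10⁻⁴ → stable
  155–211 m: −αΔT+βΔS = −(1.6 × 10⁻⁴)(+2.4)+(7.3 × 10⁻⁴)(+0.68) = 1.1 × 10⁻⁴ → stable
The 29–67 m interval has Δρ < 0: lighter water underlies denser water.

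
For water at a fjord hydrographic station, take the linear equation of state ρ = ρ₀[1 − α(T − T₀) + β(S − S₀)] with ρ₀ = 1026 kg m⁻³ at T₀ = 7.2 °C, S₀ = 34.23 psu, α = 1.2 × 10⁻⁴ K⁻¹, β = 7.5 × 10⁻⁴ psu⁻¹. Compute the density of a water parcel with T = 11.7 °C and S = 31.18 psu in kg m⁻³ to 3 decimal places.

1023.099 kg m⁻³

T − T₀ = +4.5 K, S − S₀ = -3.05 psu.
Bracket = 1 − α·(+4.5) + β·(-3.05) = 1 + (-2.8275 × 10⁻³) = 0.9971725.
ρ = 1026 × 0.9971725 = 1023.099 kg m⁻³.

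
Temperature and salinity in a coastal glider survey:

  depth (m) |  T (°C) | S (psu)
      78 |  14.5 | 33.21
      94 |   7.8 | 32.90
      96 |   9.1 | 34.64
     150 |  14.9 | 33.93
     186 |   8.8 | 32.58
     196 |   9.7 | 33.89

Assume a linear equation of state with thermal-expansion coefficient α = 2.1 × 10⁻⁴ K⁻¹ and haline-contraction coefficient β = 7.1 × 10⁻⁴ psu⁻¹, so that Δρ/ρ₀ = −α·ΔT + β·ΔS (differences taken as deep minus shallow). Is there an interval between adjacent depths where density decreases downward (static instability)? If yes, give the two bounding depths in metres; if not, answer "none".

Evaluate Δρ/ρ₀ = −αΔT + βΔS across each adjacent pair:
  78–94 m: −αΔT+βΔS = −(2.1 × 10⁻⁴)(-6.7)+(7.1 × 10⁻⁴)(-0.31) = 1.2 × 10⁻³ → stable
  94–96 m: −αΔT+βΔS = −(2.1 × 10⁻⁴)(+1.3)+(7.1 × 10⁻⁴)(+1.74) = 9.6 × 10⁻⁴ → stable
  96–150 m: −αΔT+βΔS = −(2.1 × 10⁻⁴)(+5.8)+(7.1 × 10⁻⁴)(-0.71) = -1.7 × 10⁻³ → UNSTABLE
  150–186 m: −αΔT+βΔS = −(2.1 × 10⁻⁴)(-6.1)+(7.1 × 10⁻⁴)(-1.35) = 3.2 × 10⁻⁴ → stable
  186–196 m: −αΔT+βΔS = −(2.1 × 10⁻⁴)(+0.9)+(7.1 × 10⁻⁴)(+1.31) = 7.4 × 10⁻⁴ → stable
The 96–150 m interval has Δρ < 0: lighter water underlies denser water.

96–150 m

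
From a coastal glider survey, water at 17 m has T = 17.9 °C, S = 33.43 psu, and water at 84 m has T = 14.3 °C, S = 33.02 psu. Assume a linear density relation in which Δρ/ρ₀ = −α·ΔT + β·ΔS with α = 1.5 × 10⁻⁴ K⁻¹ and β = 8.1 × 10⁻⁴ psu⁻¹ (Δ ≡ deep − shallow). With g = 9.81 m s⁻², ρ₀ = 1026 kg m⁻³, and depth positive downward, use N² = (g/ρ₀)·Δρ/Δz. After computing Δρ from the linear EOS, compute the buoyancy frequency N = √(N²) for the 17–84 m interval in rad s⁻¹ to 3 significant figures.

5.52 × 10⁻³ rad s⁻¹

ΔT = -3.6 K, ΔS = -0.41 psu (deep − shallow).
Δρ/ρ₀ = −αΔT + βΔS = 5.40 × 10⁻⁴ − 3.321 × 10⁻⁴ = 2.079 × 10⁻⁴, so Δρ ≈ 0.2133 kg m⁻³.
N² = (g/ρ₀)·Δρ/Δz = g·(Δρ/ρ₀)/Δz = 9.81 × 2.079 × 10⁻⁴ / 67 = 3.0440 × 10⁻⁵ s⁻².
N = √(3.0440 × 10⁻⁵) = 5.5172 × 10⁻³ rad s⁻¹ ≈ 5.52 × 10⁻³ rad s⁻¹.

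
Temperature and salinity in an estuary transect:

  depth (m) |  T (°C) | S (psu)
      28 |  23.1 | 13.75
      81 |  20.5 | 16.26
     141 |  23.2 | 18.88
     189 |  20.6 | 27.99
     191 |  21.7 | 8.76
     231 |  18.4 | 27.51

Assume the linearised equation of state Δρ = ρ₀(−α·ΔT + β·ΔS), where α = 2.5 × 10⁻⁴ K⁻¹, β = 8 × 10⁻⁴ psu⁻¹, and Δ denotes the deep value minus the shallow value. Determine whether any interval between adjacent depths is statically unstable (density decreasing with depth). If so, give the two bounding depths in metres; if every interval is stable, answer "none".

189–191 m

Evaluate Δρ/ρ₀ = −αΔT + βΔS across each adjacent pair:
  28–81 m: −αΔT+βΔS = −(2.5 × 10⁻⁴)(-2.6)+(8 × 10⁻⁴)(+2.51) = 2.7 × 10⁻³ → stable
  81–141 m: −αΔT+βΔS = −(2.5 × 10⁻⁴)(+2.7)+(8 × 10⁻⁴)(+2.62) = 1.4 × 10⁻³ → stable
  141–189 m: −αΔT+βΔS = −(2.5 × 10⁻⁴)(-2.6)+(8 × 10⁻⁴)(+9.11) = 7.9 × 10⁻³ → stable
  189–191 m: −αΔT+βΔS = −(2.5 × 10⁻⁴)(+1.1)+(8 × 10⁻⁴)(-19.23) = -0.016 → UNSTABLE
  191–231 m: −αΔT+βΔS = −(2.5 × 10⁻⁴)(-3.3)+(8 × 10⁻⁴)(+18.75) = 0.016 → stable
The 189–191 m interval has Δρ < 0: lighter water underlies denser water.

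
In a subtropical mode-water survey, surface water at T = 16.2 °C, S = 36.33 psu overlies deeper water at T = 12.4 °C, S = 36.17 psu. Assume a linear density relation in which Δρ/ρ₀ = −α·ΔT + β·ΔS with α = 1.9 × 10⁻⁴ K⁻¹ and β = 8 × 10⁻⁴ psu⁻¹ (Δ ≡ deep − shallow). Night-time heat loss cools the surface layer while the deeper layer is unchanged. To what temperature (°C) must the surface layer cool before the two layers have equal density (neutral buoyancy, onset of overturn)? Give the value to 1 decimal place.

Neutral buoyancy requires Δρ = 0, i.e. −α(T_deep − T_surf′) + β(S_deep − S_surf) = 0.
T_surf′ = T_deep − (β/α)·ΔS = 12.4 − (8 × 10⁻⁴/1.9 × 10⁻⁴)·(-0.16) = 13.074 °C.
Cooling required: 16.2 − (13.074) = 3.126 °C.

13.1 °C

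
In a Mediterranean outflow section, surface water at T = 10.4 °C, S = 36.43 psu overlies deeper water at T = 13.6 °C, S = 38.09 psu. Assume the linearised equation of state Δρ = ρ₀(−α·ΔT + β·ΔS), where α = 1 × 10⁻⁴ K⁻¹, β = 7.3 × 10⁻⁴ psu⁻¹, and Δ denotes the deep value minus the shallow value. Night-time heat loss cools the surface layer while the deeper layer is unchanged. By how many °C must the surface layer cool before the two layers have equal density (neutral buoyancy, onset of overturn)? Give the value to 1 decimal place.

Neutral buoyancy requires Δρ = 0, i.e. −α(T_deep − T_surf′) + β(S_deep − S_surf) = 0.
T_surf′ = T_deep − (β/α)·ΔS = 13.6 − (7.3 × 10⁻⁴/1 × 10⁻⁴)·(+1.66) = 1.482 °C.
Cooling required: 10.4 − (1.482) = 8.918 °C.

8.9 °C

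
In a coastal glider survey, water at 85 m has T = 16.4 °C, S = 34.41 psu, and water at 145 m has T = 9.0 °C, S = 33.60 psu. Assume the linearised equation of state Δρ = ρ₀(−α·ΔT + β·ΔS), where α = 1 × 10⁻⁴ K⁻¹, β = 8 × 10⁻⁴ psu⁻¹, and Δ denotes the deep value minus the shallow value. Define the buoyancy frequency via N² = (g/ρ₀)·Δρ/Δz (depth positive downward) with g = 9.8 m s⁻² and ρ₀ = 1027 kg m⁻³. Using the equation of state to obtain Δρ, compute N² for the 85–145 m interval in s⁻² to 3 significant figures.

ΔT = -7.4 K, ΔS = -0.81 psu (deep − shallow).
Δρ/ρ₀ = −αΔT + βΔS = 7.40 × 10⁻⁴ − 6.48 × 10⁻⁴ = 9.20 × 10⁻⁵, so Δρ ≈ 0.09448 kg m⁻³.
N² = (g/ρ₀)·Δρ/Δz = g·(Δρ/ρ₀)/Δz = 9.8 × 9.20 × 10⁻⁵ / 60 = 1.5027 × 10⁻⁵ s⁻² ≈ 1.50 × 10⁻⁵ s⁻².

1.50 × 10⁻⁵ s⁻²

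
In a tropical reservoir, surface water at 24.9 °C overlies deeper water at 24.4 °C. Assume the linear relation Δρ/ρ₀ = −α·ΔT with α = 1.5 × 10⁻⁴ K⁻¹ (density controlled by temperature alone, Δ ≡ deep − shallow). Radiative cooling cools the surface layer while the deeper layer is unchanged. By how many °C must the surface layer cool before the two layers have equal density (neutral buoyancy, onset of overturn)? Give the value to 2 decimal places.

0.50 °C

With temperature the only control, equal density requires T_surf′ = T_deep.
T_surf′ = 24.4 °C.
Cooling required: 24.9 − 24.4 = 0.50 °C.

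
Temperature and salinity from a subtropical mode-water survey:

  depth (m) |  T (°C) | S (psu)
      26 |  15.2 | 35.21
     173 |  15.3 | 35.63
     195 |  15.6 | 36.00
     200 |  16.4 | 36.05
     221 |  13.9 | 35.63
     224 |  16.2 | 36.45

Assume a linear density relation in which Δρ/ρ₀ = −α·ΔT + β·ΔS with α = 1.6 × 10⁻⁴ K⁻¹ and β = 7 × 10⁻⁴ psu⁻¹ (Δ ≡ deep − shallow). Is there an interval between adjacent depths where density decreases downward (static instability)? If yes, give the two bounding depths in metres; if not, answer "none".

Evaluate Δρ/ρ₀ = −αΔT + βΔS across each adjacent pair:
  26–173 m: −αΔT+βΔS = −(1.6 × 10⁻⁴)(+0.1)+(7 × 10⁻⁴)(+0.42) = 2.8 × 10⁻⁴ → stable
  173–195 m: −αΔT+βΔS = −(1.6 × 10⁻⁴)(+0.3)+(7 × 10⁻⁴)(+0.37) = 2.1 × 10⁻⁴ → stable
  195–200 m: −αΔT+βΔS = −(1.6 × 10⁻⁴)(+0.8)+(7 × 10⁻⁴)(+0.05) = -9.3 × 10⁻⁵ → UNSTABLE
  200–221 m: −αΔT+βΔS = −(1.6 × 10⁻⁴)(-2.5)+(7 × 10⁻⁴)(-0.42) = 1.1 × 10⁻⁴ → stable
  221–224 m: −αΔT+βΔS = −(1.6 × 10⁻⁴)(+2.3)+(7 × 10⁻⁴)(+0.82) = 2.1 × 10⁻⁴ → stable
The 195–200 m interval has Δρ < 0: lighter water underlies denser water.

195–200 m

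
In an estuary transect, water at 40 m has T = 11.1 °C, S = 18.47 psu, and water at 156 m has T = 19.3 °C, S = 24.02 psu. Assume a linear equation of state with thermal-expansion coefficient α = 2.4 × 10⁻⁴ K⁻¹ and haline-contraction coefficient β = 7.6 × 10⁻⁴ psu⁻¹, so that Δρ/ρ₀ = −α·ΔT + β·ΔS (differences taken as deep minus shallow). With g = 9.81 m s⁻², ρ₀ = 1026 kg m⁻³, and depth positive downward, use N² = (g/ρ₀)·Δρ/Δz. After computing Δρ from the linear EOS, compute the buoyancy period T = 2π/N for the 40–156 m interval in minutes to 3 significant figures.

7.59 min

ΔT = +8.2 K, ΔS = +5.55 psu (deep − shallow).
Δρ/ρ₀ = −αΔT + βΔS = -1.968 × 10⁻³ + 4.218 × 10⁻³ = 2.25 × 10⁻³, so Δρ ≈ 2.309 kg m⁻³.
N² = (g/ρ₀)·Δρ/Δz = g·(Δρ/ρ₀)/Δz = 9.81 × 2.25 × 10⁻³ / 116 = 1.9028 × 10⁻⁴ s⁻².
N = √(1.9028 × 10⁻⁴) = 0.013794 rad s⁻¹ → T = 2π/N = 455.50 s = 7.5917 min ≈ 7.59 min.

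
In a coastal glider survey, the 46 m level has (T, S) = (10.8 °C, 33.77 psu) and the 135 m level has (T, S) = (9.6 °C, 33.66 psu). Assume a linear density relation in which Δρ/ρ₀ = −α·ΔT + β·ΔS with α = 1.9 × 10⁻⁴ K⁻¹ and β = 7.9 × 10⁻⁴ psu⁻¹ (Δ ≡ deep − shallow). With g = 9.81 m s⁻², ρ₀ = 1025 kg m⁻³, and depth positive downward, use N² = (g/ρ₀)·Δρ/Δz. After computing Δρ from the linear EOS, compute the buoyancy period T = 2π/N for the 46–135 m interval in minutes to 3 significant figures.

26.6 min

ΔT = -1.2 K, ΔS = -0.11 psu (deep − shallow).
Δρ/ρ₀ = −αΔT + βΔS = 2.28 × 10⁻⁴ − 8.69 × 10⁻⁵ = 1.411 × 10⁻⁴, so Δρ ≈ 0.1446 kg m⁻³.
N² = (g/ρ₀)·Δρ/Δz = g·(Δρ/ρ₀)/Δz = 9.81 × 1.411 × 10⁻⁴ / 89 = 1.5553 × 10⁻⁵ s⁻².
N = √(1.5553 × 10⁻⁵) = 3.9437 × 10⁻³ rad s⁻¹ → T = 2π/N = 1.5932 × 10³ s = 26.553 min ≈ 26.6 min.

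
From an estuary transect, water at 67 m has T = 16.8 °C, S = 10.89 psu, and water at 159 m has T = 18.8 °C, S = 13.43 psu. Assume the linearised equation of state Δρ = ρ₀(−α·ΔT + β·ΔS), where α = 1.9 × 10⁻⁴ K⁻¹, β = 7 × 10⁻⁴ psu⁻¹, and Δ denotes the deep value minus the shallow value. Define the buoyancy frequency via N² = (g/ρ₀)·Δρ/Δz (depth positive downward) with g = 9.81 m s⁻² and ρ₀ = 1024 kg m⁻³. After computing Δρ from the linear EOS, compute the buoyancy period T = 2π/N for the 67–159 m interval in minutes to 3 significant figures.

8.58 min

ΔT = +2.0 K, ΔS = +2.54 psu (deep − shallow).
Δρ/ρ₀ = −αΔT + βΔS = -3.80 × 10⁻⁴ + 1.778 × 10⁻³ = 1.398 × 10⁻³, so Δρ ≈ 1.432 kg m⁻³.
N² = (g/ρ₀)·Δρ/Δz = g·(Δρ/ρ₀)/Δz = 9.81 × 1.398 × 10⁻³ / 92 = 1.4907 × 10⁻⁴ s⁻².
N = √(1.4907 × 10⁻⁴) = 0.012209 rad s⁻¹ → T = 2π/N = 514.64 s = 8.5773 min ≈ 8.58 min.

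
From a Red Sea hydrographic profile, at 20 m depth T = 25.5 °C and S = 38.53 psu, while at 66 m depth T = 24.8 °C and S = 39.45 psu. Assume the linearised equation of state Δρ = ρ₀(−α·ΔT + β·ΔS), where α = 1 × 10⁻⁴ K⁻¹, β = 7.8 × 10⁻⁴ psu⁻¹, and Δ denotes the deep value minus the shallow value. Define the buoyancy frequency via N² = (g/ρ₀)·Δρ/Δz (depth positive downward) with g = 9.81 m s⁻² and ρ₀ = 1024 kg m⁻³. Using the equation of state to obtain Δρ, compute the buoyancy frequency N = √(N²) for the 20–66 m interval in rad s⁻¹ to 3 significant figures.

ΔT = -0.7 K, ΔS = +0.92 psu (deep − shallow).
Δρ/ρ₀ = −αΔT + βΔS = 7.00 × 10⁻⁵ + 7.176 × 10⁻⁴ = 7.876 × 10⁻⁴, so Δρ ≈ 0.8065 kg m⁻³.
N² = (g/ρ₀)·Δρ/Δz = g·(Δρ/ρ₀)/Δz = 9.81 × 7.876 × 10⁻⁴ / 46 = 1.6796 × 10⁻⁴ s⁻².
N = √(1.6796 × 10⁻⁴) = 0.012960 rad s⁻¹ ≈ 0.0130 rad s⁻¹.

0.0130 rad s⁻¹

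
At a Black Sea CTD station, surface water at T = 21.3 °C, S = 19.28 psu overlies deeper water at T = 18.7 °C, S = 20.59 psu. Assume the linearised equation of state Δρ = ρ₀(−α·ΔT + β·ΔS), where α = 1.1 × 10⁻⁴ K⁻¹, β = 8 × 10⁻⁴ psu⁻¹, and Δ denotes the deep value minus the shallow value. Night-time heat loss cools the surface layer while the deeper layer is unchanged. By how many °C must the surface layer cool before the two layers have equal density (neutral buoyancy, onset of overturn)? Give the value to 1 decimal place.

12.1 °C

Neutral buoyancy requires Δρ = 0, i.e. −α(T_deep − T_surf′) + β(S_deep − S_surf) = 0.
T_surf′ = T_deep − (β/α)·ΔS = 18.7 − (8 × 10⁻⁴/1.1 × 10⁻⁴)·(+1.31) = 9.173 °C.
Cooling required: 21.3 − (9.173) = 12.127 °C.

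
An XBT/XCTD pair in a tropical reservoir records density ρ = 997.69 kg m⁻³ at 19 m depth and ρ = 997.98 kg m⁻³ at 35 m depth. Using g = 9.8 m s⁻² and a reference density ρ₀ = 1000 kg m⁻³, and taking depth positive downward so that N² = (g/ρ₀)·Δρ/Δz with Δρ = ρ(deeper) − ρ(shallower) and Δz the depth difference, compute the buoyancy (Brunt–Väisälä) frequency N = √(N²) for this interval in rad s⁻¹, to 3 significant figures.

Δρ = 997.98 − 997.69 = 0.29 kg m⁻³ over Δz = 35 − 19 = 16 m.
N² = (9.8/1000) × (0.29/16) = 1.7763 × 10⁻⁴ s⁻².
N = √(1.7763 × 10⁻⁴) = 0.013328 rad s⁻¹ ≈ 0.0133 rad s⁻¹.

0.0133 rad s⁻¹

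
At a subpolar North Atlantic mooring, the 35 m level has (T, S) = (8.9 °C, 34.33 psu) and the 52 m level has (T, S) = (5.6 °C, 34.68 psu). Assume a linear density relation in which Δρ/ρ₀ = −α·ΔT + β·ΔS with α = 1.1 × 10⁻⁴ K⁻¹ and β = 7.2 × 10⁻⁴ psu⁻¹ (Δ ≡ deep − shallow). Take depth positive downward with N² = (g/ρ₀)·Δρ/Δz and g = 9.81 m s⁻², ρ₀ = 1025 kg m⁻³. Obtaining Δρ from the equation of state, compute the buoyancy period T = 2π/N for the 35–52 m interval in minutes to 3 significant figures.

5.56 min

ΔT = -3.3 K, ΔS = +0.35 psu (deep − shallow).
Δρ/ρ₀ = −αΔT + βΔS = 3.63 × 10⁻⁴ + 2.52 × 10⁻⁴ = 6.15 × 10⁻⁴, so Δρ ≈ 0.6304 kg m⁻³.
N² = (g/ρ₀)·Δρ/Δz = g·(Δρ/ρ₀)/Δz = 9.81 × 6.15 × 10⁻⁴ / 17 = 3.5489 × 10⁻⁴ s⁻².
N = √(3.5489 × 10⁻⁴) = 0.018839 rad s⁻¹ → T = 2π/N = 333.52 s = 5.5587 min ≈ 5.56 min.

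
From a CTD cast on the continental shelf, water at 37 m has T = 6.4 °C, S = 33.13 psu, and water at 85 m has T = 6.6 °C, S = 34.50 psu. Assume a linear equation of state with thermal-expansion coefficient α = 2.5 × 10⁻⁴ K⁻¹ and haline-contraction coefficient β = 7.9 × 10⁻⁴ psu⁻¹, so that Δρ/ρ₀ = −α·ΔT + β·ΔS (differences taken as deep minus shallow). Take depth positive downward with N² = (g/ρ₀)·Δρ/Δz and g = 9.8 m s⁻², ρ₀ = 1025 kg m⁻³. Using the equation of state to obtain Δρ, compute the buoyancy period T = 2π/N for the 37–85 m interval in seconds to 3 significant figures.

433 s

ΔT = +0.2 K, ΔS = +1.37 psu (deep − shallow).
Δρ/ρ₀ = −αΔT + βΔS = -5.00 × 10⁻⁵ + 1.0823 × 10⁻³ = 1.0323 × 10⁻³, so Δρ ≈ 1.058 kg m⁻³.
N² = (g/ρ₀)·Δρ/Δz = g·(Δρ/ρ₀)/Δz = 9.8 × 1.0323 × 10⁻³ / 48 = 2.1076 × 10⁻⁴ s⁻².
N = √(2.1076 × 10⁻⁴) = 0.014518 rad s⁻¹ → T = 2π/N = 432.79 s ≈ 433 s.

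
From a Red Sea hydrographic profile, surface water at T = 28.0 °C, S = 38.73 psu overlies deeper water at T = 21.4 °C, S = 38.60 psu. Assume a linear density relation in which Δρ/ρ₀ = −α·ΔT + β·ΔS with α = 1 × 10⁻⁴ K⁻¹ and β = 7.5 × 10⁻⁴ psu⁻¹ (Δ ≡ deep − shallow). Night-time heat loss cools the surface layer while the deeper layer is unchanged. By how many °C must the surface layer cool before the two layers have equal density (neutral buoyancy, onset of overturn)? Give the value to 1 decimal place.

Neutral buoyancy requires Δρ = 0, i.e. −α(T_deep − T_surf′) + β(S_deep − S_surf) = 0.
T_surf′ = T_deep − (β/α)·ΔS = 21.4 − (7.5 × 10⁻⁴/1 × 10⁻⁴)·(-0.13) = 22.375 °C.
Cooling required: 28.0 − (22.375) = 5.625 °C.

5.6 °C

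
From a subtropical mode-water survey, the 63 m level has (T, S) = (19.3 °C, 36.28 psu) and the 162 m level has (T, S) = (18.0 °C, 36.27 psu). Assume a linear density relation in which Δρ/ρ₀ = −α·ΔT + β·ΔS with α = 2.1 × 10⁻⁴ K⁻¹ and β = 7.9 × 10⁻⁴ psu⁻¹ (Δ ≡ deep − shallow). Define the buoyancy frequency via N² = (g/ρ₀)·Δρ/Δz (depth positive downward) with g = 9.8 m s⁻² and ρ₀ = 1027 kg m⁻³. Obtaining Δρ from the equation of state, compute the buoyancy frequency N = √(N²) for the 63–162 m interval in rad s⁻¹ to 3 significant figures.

ΔT = -1.3 K, ΔS = -0.01 psu (deep − shallow).
Δρ/ρ₀ = −αΔT + βΔS = 2.73 × 10⁻⁴ − 7.90 × 10⁻⁶ = 2.651 × 10⁻⁴, so Δρ ≈ 0.2723 kg m⁻³.
N² = (g/ρ₀)·Δρ/Δz = g·(Δρ/ρ₀)/Δz = 9.8 × 2.651 × 10⁻⁴ / 99 = 2.6242 × 10⁻⁵ s⁻².
N = √(2.6242 × 10⁻⁵) = 5.1227 × 10⁻³ rad s⁻¹ ≈ 5.12 × 10⁻³ rad s⁻¹.

5.12 × 10⁻³ rad s⁻¹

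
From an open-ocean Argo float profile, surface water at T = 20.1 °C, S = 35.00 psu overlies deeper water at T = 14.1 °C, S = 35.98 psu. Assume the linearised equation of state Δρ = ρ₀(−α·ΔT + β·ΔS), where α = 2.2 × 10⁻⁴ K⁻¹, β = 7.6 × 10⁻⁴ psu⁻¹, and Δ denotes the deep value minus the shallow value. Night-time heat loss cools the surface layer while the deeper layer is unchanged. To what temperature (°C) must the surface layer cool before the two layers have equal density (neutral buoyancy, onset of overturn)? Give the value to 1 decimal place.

Neutral buoyancy requires Δρ = 0, i.e. −α(T_deep − T_surf′) + β(S_deep − S_surf) = 0.
T_surf′ = T_deep − (β/α)·ΔS = 14.1 − (7.6 × 10⁻⁴/2.2 × 10⁻⁴)·(+0.98) = 10.715 °C.
Cooling required: 20.1 − (10.715) = 9.385 °C.

10.7 °C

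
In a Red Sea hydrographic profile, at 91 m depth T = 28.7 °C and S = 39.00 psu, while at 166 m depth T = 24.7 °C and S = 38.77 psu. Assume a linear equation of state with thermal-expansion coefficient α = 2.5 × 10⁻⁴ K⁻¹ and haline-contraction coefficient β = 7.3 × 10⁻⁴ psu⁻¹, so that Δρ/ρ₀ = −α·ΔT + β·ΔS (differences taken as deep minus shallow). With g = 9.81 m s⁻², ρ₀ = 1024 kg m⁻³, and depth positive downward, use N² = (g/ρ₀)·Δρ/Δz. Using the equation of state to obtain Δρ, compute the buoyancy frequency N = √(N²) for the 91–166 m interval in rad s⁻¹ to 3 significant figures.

0.0104 rad s⁻¹

ΔT = -4.0 K, ΔS = -0.23 psu (deep − shallow).
Δρ/ρ₀ = −αΔT + βΔS = 1.00 × 10⁻³ − 1.679 × 10⁻⁴ = 8.321 × 10⁻⁴, so Δρ ≈ 0.8521 kg m⁻³.
N² = (g/ρ₀)·Δρ/Δz = g·(Δρ/ρ₀)/Δz = 9.81 × 8.321 × 10⁻⁴ / 75 = 1.0884 × 10⁻⁴ s⁻².
N = √(1.0884 × 10⁻⁴) = 0.010433 rad s⁻¹ ≈ 0.0104 rad s⁻¹.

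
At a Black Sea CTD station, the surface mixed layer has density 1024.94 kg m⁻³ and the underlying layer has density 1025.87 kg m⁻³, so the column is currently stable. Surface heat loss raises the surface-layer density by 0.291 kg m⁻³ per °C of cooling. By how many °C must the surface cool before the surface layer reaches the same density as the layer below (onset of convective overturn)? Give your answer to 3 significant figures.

Density deficit of the surface layer: 1025.87 − 1024.94 = 0.93 kg m⁻³.
Required change = 0.93 / 0.291 = 3.20 °C.

3.20 °C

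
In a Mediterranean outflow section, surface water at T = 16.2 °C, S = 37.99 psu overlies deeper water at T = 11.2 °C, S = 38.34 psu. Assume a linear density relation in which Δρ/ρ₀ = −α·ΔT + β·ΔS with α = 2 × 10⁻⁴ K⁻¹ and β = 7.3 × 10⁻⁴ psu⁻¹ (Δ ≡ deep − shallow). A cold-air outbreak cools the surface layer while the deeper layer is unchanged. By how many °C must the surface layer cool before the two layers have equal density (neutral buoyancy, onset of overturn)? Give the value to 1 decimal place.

Neutral buoyancy requires Δρ = 0, i.e. −α(T_deep − T_surf′) + β(S_deep − S_surf) = 0.
T_surf′ = T_deep − (β/α)·ΔS = 11.2 − (7.3 × 10⁻⁴/2 × 10⁻⁴)·(+0.35) = 9.922 °C.
Cooling required: 16.2 − (9.922) = 6.278 °C.

6.3 °C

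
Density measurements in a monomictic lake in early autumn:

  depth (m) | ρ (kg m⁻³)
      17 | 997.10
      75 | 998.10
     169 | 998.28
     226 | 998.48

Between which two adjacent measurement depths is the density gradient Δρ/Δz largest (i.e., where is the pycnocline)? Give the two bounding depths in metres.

Compute the density gradient over each adjacent pair:
  17–75 m: Δρ/Δz = 1.00/58 = 0.017 kg m⁻⁴
  75–169 m: Δρ/Δz = 0.18/94 = 1.9 × 10⁻³ kg m⁻⁴
  169–226 m: Δρ/Δz = 0.20/57 = 3.5 × 10⁻³ kg m⁻⁴
The largest gradient is in the 17–75 m interval — the pycnocline.

17–75 m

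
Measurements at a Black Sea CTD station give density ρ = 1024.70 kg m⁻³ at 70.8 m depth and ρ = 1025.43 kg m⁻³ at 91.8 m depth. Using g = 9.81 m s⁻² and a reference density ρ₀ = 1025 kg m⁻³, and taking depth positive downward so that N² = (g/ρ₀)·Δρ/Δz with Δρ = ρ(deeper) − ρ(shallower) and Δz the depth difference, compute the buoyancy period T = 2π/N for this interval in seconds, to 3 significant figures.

Δρ = 1025.43 − 1024.70 = 0.73 kg m⁻³ over Δz = 91.8 − 70.8 = 21 m.
N² = (9.81/1025) × (0.73/21) = 3.3270 × 10⁻⁴ s⁻².
N = √(3.3270 × 10⁻⁴) = 0.018240 rad s⁻¹, so T = 2π/N = 344.47 s ≈ 344 s.

344 s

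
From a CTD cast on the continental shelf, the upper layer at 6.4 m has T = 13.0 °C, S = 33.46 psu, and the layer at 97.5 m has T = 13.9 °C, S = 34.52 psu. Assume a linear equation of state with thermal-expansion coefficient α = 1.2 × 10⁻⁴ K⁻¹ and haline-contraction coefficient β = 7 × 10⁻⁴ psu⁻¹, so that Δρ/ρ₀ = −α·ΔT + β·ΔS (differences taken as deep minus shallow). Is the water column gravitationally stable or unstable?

stable

ΔT = 13.9 − 13.0 = +0.9 K and ΔS = 34.52 − 33.46 = +1.06 psu (deep − shallow).
−αΔT = -1.08 × 10⁻⁴; βΔS = 7.42 × 10⁻⁴; sum Δρ/ρ₀ = 6.34 × 10⁻⁴.
Δρ/ρ₀ > 0, so Δρ > 0: deeper water is denser → statically stable.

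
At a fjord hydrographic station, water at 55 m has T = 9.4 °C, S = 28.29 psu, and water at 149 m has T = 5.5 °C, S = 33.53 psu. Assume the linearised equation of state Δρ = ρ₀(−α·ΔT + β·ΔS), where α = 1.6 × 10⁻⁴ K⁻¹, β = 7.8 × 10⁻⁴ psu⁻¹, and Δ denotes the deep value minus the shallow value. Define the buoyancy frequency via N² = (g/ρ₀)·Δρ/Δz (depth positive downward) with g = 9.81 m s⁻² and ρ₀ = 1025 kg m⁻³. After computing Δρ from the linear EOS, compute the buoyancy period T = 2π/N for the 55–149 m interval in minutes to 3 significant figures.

ΔT = -3.9 K, ΔS = +5.24 psu (deep − shallow).
Δρ/ρ₀ = −αΔT + βΔS = 6.24 × 10⁻⁴ + 4.0872 × 10⁻³ = 4.7112 × 10⁻³, so Δρ ≈ 4.829 kg m⁻³.
N² = (g/ρ₀)·Δρ/Δz = g·(Δρ/ρ₀)/Δz = 9.81 × 4.7112 × 10⁻³ / 94 = 4.9167 × 10⁻⁴ s⁻².
N = √(4.9167 × 10⁻⁴) = 0.022174 rad s⁻¹ → T = 2π/N = 283.36 s = 4.7227 min ≈ 4.72 min.

4.72 min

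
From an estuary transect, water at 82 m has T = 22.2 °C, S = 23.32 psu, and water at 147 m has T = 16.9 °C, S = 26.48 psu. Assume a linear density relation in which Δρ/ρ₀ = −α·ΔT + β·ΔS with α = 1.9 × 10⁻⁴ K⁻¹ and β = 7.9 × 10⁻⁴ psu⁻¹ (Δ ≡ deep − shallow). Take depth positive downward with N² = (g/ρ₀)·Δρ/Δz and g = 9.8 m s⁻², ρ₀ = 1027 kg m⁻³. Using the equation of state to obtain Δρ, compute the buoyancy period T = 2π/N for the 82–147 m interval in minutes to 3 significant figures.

4.56 min

ΔT = -5.3 K, ΔS = +3.16 psu (deep − shallow).
Δρ/ρ₀ = −αΔT + βΔS = 1.007 × 10⁻³ + 2.4964 × 10⁻³ = 3.5034 × 10⁻³, so Δρ ≈ 3.598 kg m⁻³.
N² = (g/ρ₀)·Δρ/Δz = g·(Δρ/ρ₀)/Δz = 9.8 × 3.5034 × 10⁻³ / 65 = 5.2820 × 10⁻⁴ s⁻².
N = √(5.2820 × 10⁻⁴) = 0.022983 rad s⁻¹ → T = 2π/N = 273.38 s = 4.5563 min ≈ 4.56 min.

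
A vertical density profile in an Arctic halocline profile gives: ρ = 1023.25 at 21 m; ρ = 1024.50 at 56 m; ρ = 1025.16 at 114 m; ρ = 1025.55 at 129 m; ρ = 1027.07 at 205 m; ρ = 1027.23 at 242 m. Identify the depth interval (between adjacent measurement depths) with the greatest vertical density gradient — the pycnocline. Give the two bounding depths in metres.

Compute the density gradient over each adjacent pair:
  21–56 m: Δρ/Δz = 1.25/35 = 0.036 kg m⁻⁴
  56–114 m: Δρ/Δz = 0.66/58 = 0.011 kg m⁻⁴
  114–129 m: Δρ/Δz = 0.39/15 = 0.026 kg m⁻⁴
  129–205 m: Δρ/Δz = 1.52/76 = 0.020 kg m⁻⁴
  205–242 m: Δρ/Δz = 0.16/37 = 4.3 × 10⁻³ kg m⁻⁴
The largest gradient is in the 21–56 m interval — the pycnocline.

21–56 m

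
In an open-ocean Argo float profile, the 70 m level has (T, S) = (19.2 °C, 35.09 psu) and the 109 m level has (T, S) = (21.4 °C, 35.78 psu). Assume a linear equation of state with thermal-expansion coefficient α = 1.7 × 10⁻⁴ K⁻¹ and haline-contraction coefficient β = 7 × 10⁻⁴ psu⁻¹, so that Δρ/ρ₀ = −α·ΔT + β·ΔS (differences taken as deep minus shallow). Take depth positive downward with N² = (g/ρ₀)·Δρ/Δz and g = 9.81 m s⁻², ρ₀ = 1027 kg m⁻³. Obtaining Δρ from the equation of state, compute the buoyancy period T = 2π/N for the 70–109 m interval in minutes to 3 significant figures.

ΔT = +2.2 K, ΔS = +0.69 psu (deep − shallow).
Δρ/ρ₀ = −αΔT + βΔS = -3.74 × 10⁻⁴ + 4.83 × 10⁻⁴ = 1.09 × 10⁻⁴, so Δρ ≈ 0.1119 kg m⁻³.
N² = (g/ρ₀)·Δρ/Δz = g·(Δρ/ρ₀)/Δz = 9.81 × 1.09 × 10⁻⁴ / 39 = 2.7418 × 10⁻⁵ s⁻².
N = √(2.7418 × 10⁻⁵) = 5.2362 × 10⁻³ rad s⁻¹ → T = 2π/N = 1.2000 × 10³ s = 20.000 min ≈ 20.0 min.

20.0 min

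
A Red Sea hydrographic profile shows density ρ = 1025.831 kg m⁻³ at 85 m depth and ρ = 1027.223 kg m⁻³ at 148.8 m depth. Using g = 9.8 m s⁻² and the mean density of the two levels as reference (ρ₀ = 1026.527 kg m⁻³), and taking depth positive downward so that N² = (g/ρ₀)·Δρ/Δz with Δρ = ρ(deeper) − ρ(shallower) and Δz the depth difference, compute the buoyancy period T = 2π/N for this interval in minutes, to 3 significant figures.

7.26 min

Δρ = 1027.223 − 1025.831 = 1.392 kg m⁻³ over Δz = 148.8 − 85 = 63.8 m.
N² = (9.8/1026.527) × (1.392/63.8) = 2.0829 × 10⁻⁴ s⁻².
N = √(2.0829 × 10⁻⁴) = 0.014432 rad s⁻¹, so T = 2π/N = 435.36 s = 7.2560 min ≈ 7.26 min.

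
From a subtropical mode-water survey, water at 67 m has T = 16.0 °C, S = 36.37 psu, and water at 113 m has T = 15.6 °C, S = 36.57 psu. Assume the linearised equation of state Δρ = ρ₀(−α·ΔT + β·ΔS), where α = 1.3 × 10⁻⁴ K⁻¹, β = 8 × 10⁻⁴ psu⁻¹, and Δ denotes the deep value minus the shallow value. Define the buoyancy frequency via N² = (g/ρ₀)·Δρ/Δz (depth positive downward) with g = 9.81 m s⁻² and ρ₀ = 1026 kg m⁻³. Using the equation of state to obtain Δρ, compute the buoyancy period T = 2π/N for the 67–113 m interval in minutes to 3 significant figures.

15.6 min

ΔT = -0.4 K, ΔS = +0.20 psu (deep − shallow).
Δρ/ρ₀ = −αΔT + βΔS = 5.20 × 10⁻⁵ + 1.60 × 10⁻⁴ = 2.12 × 10⁻⁴, so Δρ ≈ 0.2175 kg m⁻³.
N² = (g/ρ₀)·Δρ/Δz = g·(Δρ/ρ₀)/Δz = 9.81 × 2.12 × 10⁻⁴ / 46 = 4.5211 × 10⁻⁵ s⁻².
N = √(4.5211 × 10⁻⁵) = 6.7239 × 10⁻³ rad s⁻¹ → T = 2π/N = 934.46 s = 15.574 min ≈ 15.6 min.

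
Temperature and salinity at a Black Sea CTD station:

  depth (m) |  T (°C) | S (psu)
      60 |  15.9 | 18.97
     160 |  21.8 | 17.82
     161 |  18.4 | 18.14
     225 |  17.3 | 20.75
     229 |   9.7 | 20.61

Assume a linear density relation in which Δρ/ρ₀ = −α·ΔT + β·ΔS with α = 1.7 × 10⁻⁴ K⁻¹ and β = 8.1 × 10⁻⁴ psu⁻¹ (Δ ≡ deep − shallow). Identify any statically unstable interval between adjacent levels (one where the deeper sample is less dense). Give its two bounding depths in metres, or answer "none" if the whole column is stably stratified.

Evaluate Δρ/ρ₀ = −αΔT + βΔS across each adjacent pair:
  60–160 m: −αΔT+βΔS = −(1.7 × 10⁻⁴)(+5.9)+(8.1 × 10⁻⁴)(-1.15) = -1.9 × 10⁻³ → UNSTABLE
  160–161 m: −αΔT+βΔS = −(1.7 × 10⁻⁴)(-3.4)+(8.1 × 10⁻⁴)(+0.32) = 8.4 × 10⁻⁴ → stable
  161–225 m: −αΔT+βΔS = −(1.7 × 10⁻⁴)(-1.1)+(8.1 × 10⁻⁴)(+2.61) = 2.3 × 10⁻³ → stable
  225–229 m: −αΔT+βΔS = −(1.7 × 10⁻⁴)(-7.6)+(8.1 × 10⁻⁴)(-0.14) = 1.2 × 10⁻³ → stable
The 60–160 m interval has Δρ < 0: lighter water underlies denser water.

60–160 m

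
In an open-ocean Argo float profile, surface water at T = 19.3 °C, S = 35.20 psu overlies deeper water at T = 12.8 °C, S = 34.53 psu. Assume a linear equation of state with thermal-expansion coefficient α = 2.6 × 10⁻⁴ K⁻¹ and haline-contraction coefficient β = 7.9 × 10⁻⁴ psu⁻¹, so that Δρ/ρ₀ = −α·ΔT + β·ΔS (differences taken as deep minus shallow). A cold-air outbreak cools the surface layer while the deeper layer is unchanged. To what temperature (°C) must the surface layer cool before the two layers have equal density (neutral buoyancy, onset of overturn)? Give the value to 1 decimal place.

14.8 °C

Neutral buoyancy requires Δρ = 0, i.e. −α(T_deep − T_surf′) + β(S_deep − S_surf) = 0.
T_surf′ = T_deep − (β/α)·ΔS = 12.8 − (7.9 × 10⁻⁴/2.6 × 10⁻⁴)·(-0.67) = 14.836 °C.
Cooling required: 19.3 − (14.836) = 4.464 °C.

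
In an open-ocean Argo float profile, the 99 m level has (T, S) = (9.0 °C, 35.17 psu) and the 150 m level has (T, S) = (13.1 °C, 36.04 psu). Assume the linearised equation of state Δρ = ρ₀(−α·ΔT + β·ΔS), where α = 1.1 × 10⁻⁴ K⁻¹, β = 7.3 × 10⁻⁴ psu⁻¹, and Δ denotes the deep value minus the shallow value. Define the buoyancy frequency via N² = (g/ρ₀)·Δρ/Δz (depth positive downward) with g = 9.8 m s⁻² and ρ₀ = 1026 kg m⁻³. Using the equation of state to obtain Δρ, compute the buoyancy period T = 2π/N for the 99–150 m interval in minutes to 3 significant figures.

17.6 min

ΔT = +4.1 K, ΔS = +0.87 psu (deep − shallow).
Δρ/ρ₀ = −αΔT + βΔS = -4.51 × 10⁻⁴ + 6.351 × 10⁻⁴ = 1.841 × 10⁻⁴, so Δρ ≈ 0.1889 kg m⁻³.
N² = (g/ρ₀)·Δρ/Δz = g·(Δρ/ρ₀)/Δz = 9.8 × 1.841 × 10⁻⁴ / 51 = 3.5376 × 10⁻⁵ s⁻².
N = √(3.5376 × 10⁻⁵) = 5.9478 × 10⁻³ rad s⁻¹ → T = 2π/N = 1.0564 × 10³ s = 17.607 min ≈ 17.6 min.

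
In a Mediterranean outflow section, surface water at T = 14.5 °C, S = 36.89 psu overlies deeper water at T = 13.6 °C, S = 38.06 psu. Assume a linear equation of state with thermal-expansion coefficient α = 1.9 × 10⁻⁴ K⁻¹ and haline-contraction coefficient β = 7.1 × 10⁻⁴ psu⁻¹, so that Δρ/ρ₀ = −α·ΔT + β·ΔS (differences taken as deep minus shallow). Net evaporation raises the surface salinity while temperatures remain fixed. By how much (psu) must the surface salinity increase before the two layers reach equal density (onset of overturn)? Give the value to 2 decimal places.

1.41 psu

Neutral buoyancy requires −α(T_deep − T_surf) + β(S_deep − S_surf′) = 0.
S_surf′ = S_deep − (α/β)·ΔT = 38.06 − (1.9 × 10⁻⁴/7.1 × 10⁻⁴)·(-0.9) = 38.3008 psu.
Increase required: 38.3008 − 36.89 = 1.4108 psu.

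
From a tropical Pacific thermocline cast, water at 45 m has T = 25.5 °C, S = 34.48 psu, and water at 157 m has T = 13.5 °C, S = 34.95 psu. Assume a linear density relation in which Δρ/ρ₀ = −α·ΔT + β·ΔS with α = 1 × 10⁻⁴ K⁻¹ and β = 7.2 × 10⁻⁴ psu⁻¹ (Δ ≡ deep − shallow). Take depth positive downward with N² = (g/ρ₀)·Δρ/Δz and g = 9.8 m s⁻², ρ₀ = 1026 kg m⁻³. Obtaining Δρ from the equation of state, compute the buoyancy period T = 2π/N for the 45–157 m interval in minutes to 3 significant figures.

9.03 min

ΔT = -12.0 K, ΔS = +0.47 psu (deep − shallow).
Δρ/ρ₀ = −αΔT + βΔS = 1.20 × 10⁻³ + 3.384 × 10⁻⁴ = 1.5384 × 10⁻³, so Δρ ≈ 1.578 kg m⁻³.
N² = (g/ρ₀)·Δρ/Δz = g·(Δρ/ρ₀)/Δz = 9.8 × 1.5384 × 10⁻³ / 112 = 1.3461 × 10⁻⁴ s⁻².
N = √(1.3461 × 10⁻⁴) = 0.011602 rad s⁻¹ → T = 2π/N = 541.56 s = 9.0260 min ≈ 9.03 min.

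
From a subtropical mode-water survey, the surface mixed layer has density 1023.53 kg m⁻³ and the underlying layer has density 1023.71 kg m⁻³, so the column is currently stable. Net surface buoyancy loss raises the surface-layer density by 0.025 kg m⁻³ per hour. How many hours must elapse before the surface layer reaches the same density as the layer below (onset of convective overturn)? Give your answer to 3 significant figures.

7.20 hours

Density deficit of the surface layer: 1023.71 − 1023.53 = 0.18 kg m⁻³.
Required change = 0.18 / 0.025 = 7.20 hours.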